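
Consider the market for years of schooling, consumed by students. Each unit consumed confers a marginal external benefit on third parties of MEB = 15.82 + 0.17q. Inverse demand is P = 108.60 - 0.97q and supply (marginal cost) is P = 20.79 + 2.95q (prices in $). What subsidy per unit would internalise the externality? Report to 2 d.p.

Social marginal benefit = demand + MEB = 124.42 - 0.80q.
Set SMB = MC: 124.42 - 0.80q = 20.79 + 2.95q → q* = 27.6347.
The Pigouvian subsidy equals MEB at q*: 15.82 + 0.17×27.6347 = 20.5179.

subsidy = $20.52 per unit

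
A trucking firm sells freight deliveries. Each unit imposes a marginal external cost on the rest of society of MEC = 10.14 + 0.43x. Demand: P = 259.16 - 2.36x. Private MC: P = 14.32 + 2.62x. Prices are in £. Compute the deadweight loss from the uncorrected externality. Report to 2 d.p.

Market equilibrium (private): 14.32 + 2.62x = 259.16 - 2.36x → x_m = 49.1647.
Social marginal cost = private MC + MEC = 24.46 + 3.05x.
Set SMC = demand: 24.46 + 3.05x = 259.16 - 2.36x → x* = 43.3826.
The welfare-loss triangle has base |x_m − x*| and height MEC(x_m) (the vertical gap between SMC and demand is zero at x* and MEC at x_m).
DWL = ½ × 5.7821 × 31.2808 = 90.4344.

DWL = £90.43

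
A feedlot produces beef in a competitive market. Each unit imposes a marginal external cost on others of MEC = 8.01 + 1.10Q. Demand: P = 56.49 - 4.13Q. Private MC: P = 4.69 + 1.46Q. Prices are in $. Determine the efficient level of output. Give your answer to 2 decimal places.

Q* = 6.55

Social marginal cost = private MC + MEC = 12.70 + 2.56Q.
Set SMC = demand: 12.70 + 2.56Q = 56.49 - 4.13Q → Q* = 6.5456.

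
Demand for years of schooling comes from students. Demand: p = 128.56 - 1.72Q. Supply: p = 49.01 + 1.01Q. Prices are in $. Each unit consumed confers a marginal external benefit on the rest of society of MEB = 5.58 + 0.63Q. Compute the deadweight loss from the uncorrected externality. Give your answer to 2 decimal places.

Market equilibrium (private): 49.01 + 1.01Q = 128.56 - 1.72Q → Q_m = 29.1392.
Social marginal benefit = demand + MEB = 134.14 - 1.09Q.
Set SMB = MC: 134.14 - 1.09Q = 49.01 + 1.01Q → Q* = 40.5381.
Height of the DWL triangle at Q_m is SMB(Q_m) − MC(Q_m) = MEB(Q_m) = 23.9377.
DWL = ½ × 11.3989 × 23.9377 = 136.4317.

DWL = $136.43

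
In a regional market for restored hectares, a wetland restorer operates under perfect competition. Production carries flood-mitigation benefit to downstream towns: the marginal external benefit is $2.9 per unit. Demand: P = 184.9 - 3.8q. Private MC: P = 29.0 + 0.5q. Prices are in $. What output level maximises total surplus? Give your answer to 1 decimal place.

q* = 36.9

Social marginal cost = private MC − MEB = 26.1 + 0.5q.
Set SMC = demand: 26.1 + 0.5q = 184.9 - 3.8q → q* = 36.9302.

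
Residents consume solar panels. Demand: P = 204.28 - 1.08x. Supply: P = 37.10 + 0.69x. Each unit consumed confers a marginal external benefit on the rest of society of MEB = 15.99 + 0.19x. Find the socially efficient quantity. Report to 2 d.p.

x* = 115.93

Social marginal benefit = demand + MEB = 220.27 - 0.89x.
Set SMB = MC: 220.27 - 0.89x = 37.10 + 0.69x → x* = 115.9304.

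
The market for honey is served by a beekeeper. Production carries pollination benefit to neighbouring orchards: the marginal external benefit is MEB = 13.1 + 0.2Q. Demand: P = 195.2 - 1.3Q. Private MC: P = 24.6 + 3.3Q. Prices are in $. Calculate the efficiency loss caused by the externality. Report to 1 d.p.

Market equilibrium (private): 24.6 + 3.3Q = 195.2 - 1.3Q → Q_m = 37.0870.
Social marginal cost = private MC − MEB = 11.5 + 3.1Q.
Set SMC = demand: 11.5 + 3.1Q = 195.2 - 1.3Q → Q* = 41.7500.
The loss is the area between SMC and demand from Q* to Q_m; with linear curves that's a triangle of height MEB(Q_m).
DWL = ½ × 4.6630 × 20.5174 = 47.8363.

DWL = $47.8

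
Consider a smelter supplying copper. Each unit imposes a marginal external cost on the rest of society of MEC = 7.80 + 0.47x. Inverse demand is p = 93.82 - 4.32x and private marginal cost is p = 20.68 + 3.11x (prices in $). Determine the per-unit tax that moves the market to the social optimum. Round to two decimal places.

Social marginal cost = private MC + MEC = 28.48 + 3.58x.
Set SMC = demand: 28.48 + 3.58x = 93.82 - 4.32x → x* = 8.2709.
The Pigouvian tax equals MEC at x*: 7.80 + 0.47×8.2709 = 11.6873.

tax = $11.69 per unit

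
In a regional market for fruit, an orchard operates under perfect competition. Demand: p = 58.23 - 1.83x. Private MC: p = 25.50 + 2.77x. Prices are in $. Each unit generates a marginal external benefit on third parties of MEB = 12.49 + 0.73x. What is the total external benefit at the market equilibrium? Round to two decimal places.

$107.35

Market equilibrium (private): 25.50 + 2.77x = 58.23 - 1.83x → x_m = 7.1152.
Total external benefit = ∫₀^{x_m} (12.49 + 0.73x) dx = 12.49×7.1152 + ½×0.73×7.1152² = 107.3474.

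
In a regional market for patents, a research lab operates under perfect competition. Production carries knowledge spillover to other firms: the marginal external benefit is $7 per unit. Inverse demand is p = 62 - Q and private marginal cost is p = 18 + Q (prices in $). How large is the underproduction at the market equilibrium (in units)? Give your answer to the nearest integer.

Market equilibrium (private): 18 + Q = 62 - Q → Q_m = 22.0000.
Social marginal cost = private MC − MEB = 11 + Q.
Set SMC = demand: 11 + Q = 62 - Q → Q* = 25.5000.
Gap = |22.0000 − 25.5000| = 3.5000.

4 units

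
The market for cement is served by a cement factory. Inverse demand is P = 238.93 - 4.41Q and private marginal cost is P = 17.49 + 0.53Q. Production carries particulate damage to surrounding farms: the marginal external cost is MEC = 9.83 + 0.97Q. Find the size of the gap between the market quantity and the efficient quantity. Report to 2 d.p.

9.02 units

Market equilibrium (private): 17.49 + 0.53Q = 238.93 - 4.41Q → Q_m = 44.8259.
Social marginal cost = private MC + MEC = 27.32 + 1.50Q.
Set SMC = demand: 27.32 + 1.50Q = 238.93 - 4.41Q → Q* = 35.8054.
Gap = |44.8259 − 35.8054| = 9.0205.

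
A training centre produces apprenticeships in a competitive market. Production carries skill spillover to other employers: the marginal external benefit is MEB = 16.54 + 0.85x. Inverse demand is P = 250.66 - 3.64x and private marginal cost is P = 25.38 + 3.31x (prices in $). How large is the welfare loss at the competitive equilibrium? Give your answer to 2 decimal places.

DWL = $159.35

Market equilibrium (private): 25.38 + 3.31x = 250.66 - 3.64x → x_m = 32.4144.
Social marginal cost = private MC − MEB = 8.84 + 2.46x.
Set SMC = demand: 8.84 + 2.46x = 250.66 - 3.64x → x* = 39.6426.
The loss is the area between SMC and demand from x* to x_m; with linear curves that's a triangle of height MEB(x_m).
DWL = ½ × 7.2282 × 44.0922 = 159.3536.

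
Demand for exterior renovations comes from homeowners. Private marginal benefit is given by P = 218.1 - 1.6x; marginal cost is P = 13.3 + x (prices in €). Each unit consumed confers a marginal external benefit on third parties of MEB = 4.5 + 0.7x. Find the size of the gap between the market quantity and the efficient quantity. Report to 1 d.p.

31.4 units

Market equilibrium (private): 13.3 + x = 218.1 - 1.6x → x_m = 78.7692.
Social marginal benefit = demand + MEB = 222.6 - 0.9x.
Set SMB = MC: 222.6 - 0.9x = 13.3 + x → x* = 110.1579.
Gap = |78.7692 − 110.1579| = 31.3887.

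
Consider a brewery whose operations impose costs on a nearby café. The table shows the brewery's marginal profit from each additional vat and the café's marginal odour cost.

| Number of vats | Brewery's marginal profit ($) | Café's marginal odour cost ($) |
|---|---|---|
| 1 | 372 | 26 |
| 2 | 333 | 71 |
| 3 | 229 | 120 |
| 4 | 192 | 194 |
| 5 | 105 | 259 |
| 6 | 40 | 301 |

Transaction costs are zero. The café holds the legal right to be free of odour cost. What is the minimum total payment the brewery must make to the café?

Efficient level: marginal profit ≥ marginal odour cost through level 3, so k* = 3.
With the café holding the right, the brewery must at least compensate total damage at k*: 26 + 71 + 120 = 217.

$217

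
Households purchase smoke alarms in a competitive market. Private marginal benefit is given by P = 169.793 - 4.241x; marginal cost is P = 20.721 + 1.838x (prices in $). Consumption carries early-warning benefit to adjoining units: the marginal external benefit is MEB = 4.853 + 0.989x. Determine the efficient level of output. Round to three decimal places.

x* = 30.241

Social marginal benefit = demand + MEB = 174.646 - 3.252x.
Set SMB = MC: 174.646 - 3.252x = 20.721 + 1.838x → x* = 30.2407.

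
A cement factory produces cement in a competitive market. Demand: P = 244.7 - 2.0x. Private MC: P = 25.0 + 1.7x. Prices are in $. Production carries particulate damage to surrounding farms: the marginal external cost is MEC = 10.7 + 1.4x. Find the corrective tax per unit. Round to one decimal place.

Social marginal cost = private MC + MEC = 35.7 + 3.1x.
Set SMC = demand: 35.7 + 3.1x = 244.7 - 2.0x → x* = 40.9804.
The Pigouvian tax equals MEC at x*: 10.7 + 1.4×40.9804 = 68.0726.

tax = $68.1 per unit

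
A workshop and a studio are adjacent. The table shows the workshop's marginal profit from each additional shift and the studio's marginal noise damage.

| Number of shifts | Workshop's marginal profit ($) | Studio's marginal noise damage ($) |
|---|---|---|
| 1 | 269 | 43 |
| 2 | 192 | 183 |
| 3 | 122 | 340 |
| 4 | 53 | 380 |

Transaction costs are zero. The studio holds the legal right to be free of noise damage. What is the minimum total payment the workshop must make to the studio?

Efficient level: marginal profit ≥ marginal noise damage through level 2, so k* = 2.
With the studio holding the right, the workshop must at least compensate total damage at k*: 43 + 183 = 226.

$226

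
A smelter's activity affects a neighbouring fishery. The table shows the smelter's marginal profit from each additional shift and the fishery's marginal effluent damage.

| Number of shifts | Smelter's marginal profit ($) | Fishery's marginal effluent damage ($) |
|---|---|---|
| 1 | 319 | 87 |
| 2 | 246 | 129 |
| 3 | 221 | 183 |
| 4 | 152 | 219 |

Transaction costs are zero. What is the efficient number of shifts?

Bargaining reaches the level where marginal profit last exceeds marginal effluent damage.
That holds through level 3 (221 ≥ 183) but not at 4 (152 < 219).

3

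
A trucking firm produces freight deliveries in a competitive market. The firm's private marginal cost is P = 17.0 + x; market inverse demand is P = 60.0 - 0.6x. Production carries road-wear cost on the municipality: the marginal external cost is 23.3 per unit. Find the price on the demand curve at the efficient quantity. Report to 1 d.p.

P = 52.6

Social marginal cost = private MC + MEC = 40.3 + x.
Set SMC = demand: 40.3 + x = 60.0 - 0.6x → x* = 12.3125.
Consumer price on the demand curve at x*: 60.0 − 0.6×12.3125 = 52.6125.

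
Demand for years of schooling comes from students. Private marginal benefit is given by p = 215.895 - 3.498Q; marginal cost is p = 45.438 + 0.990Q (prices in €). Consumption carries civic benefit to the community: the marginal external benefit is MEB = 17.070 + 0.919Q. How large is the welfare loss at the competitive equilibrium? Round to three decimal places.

DWL = €378.442

Market equilibrium (private): 45.438 + 0.990Q = 215.895 - 3.498Q → Q_m = 37.9806.
Social marginal benefit = demand + MEB = 232.965 - 2.579Q.
Set SMB = MC: 232.965 - 2.579Q = 45.438 + 0.990Q → Q* = 52.5433.
Between Q* and Q_m the wedge SMB − MC runs linearly from 0 to MEB(Q_m), so the loss is a triangle.
DWL = ½ × 14.5627 × 51.9742 = 378.4423.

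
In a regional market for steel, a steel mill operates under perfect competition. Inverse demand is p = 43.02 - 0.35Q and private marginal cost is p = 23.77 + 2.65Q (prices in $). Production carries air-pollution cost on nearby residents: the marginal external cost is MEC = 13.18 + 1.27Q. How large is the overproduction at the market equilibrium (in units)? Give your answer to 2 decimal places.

5.00 units

Market equilibrium (private): 23.77 + 2.65Q = 43.02 - 0.35Q → Q_m = 6.4167.
Social marginal cost = private MC + MEC = 36.95 + 3.92Q.
Set SMC = demand: 36.95 + 3.92Q = 43.02 - 0.35Q → Q* = 1.4215.
Gap = |6.4167 − 1.4215| = 4.9952.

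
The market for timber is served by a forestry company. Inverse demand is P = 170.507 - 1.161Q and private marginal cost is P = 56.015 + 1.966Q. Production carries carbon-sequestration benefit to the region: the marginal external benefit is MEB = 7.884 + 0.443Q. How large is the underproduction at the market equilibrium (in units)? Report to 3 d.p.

Market equilibrium (private): 56.015 + 1.966Q = 170.507 - 1.161Q → Q_m = 36.6140.
Social marginal cost = private MC − MEB = 48.131 + 1.523Q.
Set SMC = demand: 48.131 + 1.523Q = 170.507 - 1.161Q → Q* = 45.5946.
Gap = |36.6140 − 45.5946| = 8.9806.

8.981 units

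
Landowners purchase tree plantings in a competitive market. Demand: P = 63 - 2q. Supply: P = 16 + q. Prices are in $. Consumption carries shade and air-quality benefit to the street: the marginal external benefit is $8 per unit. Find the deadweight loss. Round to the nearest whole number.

DWL = $11

Market equilibrium (private): 16 + q = 63 - 2q → q_m = 15.6667.
Social marginal benefit = demand + MEB = 71 - 2q.
Set SMB = MC: 71 - 2q = 16 + q → q* = 18.3333.
The welfare-loss triangle has base |q_m − q*| and height MEB(q_m) (the vertical gap between SMB and MC is zero at q* and MEB at q_m).
DWL = ½ × 2.6666 × 8.0000 = 10.6664.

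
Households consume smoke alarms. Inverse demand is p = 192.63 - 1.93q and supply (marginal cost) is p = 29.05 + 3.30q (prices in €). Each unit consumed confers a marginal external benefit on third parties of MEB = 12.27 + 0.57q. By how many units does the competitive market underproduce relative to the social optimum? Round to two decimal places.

6.46 units

Market equilibrium (private): 29.05 + 3.30q = 192.63 - 1.93q → q_m = 31.2772.
Social marginal benefit = demand + MEB = 204.90 - 1.36q.
Set SMB = MC: 204.90 - 1.36q = 29.05 + 3.30q → q* = 37.7361.
Gap = |31.2772 − 37.7361| = 6.4589.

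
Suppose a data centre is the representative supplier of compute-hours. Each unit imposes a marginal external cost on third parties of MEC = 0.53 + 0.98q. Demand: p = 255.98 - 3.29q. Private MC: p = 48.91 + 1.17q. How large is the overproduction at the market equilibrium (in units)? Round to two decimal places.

Market equilibrium (private): 48.91 + 1.17q = 255.98 - 3.29q → q_m = 46.4283.
Social marginal cost = private MC + MEC = 49.44 + 2.15q.
Set SMC = demand: 49.44 + 2.15q = 255.98 - 3.29q → q* = 37.9669.
Gap = |46.4283 − 37.9669| = 8.4614.

8.46 units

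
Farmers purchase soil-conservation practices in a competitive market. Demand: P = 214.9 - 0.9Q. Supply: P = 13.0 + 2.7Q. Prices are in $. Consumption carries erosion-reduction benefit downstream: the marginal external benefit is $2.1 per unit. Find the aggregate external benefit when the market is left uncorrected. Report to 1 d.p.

Market equilibrium (private): 13.0 + 2.7Q = 214.9 - 0.9Q → Q_m = 56.0833.
Total external benefit = MEB × Q_m = 2.1 × 56.0833 = 117.7749.

$117.8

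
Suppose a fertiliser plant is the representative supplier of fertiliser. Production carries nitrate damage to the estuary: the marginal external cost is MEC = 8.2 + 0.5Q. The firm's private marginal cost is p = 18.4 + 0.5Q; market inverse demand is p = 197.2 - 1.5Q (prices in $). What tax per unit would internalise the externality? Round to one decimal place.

tax = $42.3 per unit

Social marginal cost = private MC + MEC = 26.6 + Q.
Set SMC = demand: 26.6 + Q = 197.2 - 1.5Q → Q* = 68.2400.
The Pigouvian tax equals MEC at Q*: 8.2 + 0.5×68.2400 = 42.3200.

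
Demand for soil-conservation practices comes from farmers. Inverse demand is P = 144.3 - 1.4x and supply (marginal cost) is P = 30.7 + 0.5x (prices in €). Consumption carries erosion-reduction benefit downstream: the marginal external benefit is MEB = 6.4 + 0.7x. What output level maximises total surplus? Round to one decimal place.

Social marginal benefit = demand + MEB = 150.7 - 0.7x.
Set SMB = MC: 150.7 - 0.7x = 30.7 + 0.5x → x* = 100.0000.

x* = 100.0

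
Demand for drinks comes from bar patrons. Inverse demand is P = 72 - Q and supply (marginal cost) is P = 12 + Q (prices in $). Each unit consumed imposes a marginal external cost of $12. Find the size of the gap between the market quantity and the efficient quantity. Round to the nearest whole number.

Market equilibrium (private): 12 + Q = 72 - Q → Q_m = 30.0000.
Social marginal benefit = demand − MEC = 60 - Q.
Set SMB = MC: 60 - Q = 12 + Q → Q* = 24.0000.
Gap = |30.0000 − 24.0000| = 6.0000.

6 units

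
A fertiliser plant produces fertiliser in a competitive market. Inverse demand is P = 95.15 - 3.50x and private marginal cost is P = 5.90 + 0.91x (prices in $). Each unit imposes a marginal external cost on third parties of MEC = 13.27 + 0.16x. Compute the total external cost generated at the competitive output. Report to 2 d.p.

Market equilibrium (private): 5.90 + 0.91x = 95.15 - 3.50x → x_m = 20.2381.
Total external cost = ∫₀^{x_m} (13.27 + 0.16x) dx = 13.27×20.2381 + ½×0.16×20.2381² = 301.3260.

$301.33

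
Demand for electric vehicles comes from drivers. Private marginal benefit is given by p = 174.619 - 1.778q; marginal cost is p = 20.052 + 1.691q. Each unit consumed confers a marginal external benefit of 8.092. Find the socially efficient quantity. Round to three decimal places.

q* = 46.889

Social marginal benefit = demand + MEB = 182.711 - 1.778q.
Set SMB = MC: 182.711 - 1.778q = 20.052 + 1.691q → q* = 46.8893.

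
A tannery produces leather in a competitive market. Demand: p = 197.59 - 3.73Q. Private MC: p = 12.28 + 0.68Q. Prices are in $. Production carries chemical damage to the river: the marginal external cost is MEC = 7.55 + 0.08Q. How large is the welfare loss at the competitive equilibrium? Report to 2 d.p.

Market equilibrium (private): 12.28 + 0.68Q = 197.59 - 3.73Q → Q_m = 42.0204.
Social marginal cost = private MC + MEC = 19.83 + 0.76Q.
Set SMC = demand: 19.83 + 0.76Q = 197.59 - 3.73Q → Q* = 39.5902.
Height of the DWL triangle at Q_m is SMC(Q_m) − demand(Q_m) = MEC(Q_m) = 10.9116.
DWL = ½ × 2.4302 × 10.9116 = 13.2587.

DWL = $13.26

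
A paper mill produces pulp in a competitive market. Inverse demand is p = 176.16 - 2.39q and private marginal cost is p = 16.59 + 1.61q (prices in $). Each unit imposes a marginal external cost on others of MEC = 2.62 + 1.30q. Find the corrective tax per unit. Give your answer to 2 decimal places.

Social marginal cost = private MC + MEC = 19.21 + 2.91q.
Set SMC = demand: 19.21 + 2.91q = 176.16 - 2.39q → q* = 29.6132.
The Pigouvian tax equals MEC at q*: 2.62 + 1.30×29.6132 = 41.1172.

tax = $41.12 per unit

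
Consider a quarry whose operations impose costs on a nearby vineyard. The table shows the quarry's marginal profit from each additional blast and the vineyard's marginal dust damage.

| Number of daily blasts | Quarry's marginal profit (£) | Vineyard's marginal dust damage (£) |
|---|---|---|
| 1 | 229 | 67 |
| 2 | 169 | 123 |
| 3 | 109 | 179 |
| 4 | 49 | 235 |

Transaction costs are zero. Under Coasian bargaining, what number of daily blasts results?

Bargaining reaches the level where marginal profit last exceeds marginal dust damage.
That holds through level 2 (169 ≥ 123) but not at 3 (109 < 179).

2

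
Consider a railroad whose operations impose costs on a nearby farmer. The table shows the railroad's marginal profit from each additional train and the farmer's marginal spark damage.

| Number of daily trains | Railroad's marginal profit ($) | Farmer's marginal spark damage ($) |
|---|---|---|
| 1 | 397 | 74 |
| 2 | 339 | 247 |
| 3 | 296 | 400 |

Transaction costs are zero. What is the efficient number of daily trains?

2

Bargaining reaches the level where marginal profit last exceeds marginal spark damage.
That holds through level 2 (339 ≥ 247) but not at 3 (296 < 400).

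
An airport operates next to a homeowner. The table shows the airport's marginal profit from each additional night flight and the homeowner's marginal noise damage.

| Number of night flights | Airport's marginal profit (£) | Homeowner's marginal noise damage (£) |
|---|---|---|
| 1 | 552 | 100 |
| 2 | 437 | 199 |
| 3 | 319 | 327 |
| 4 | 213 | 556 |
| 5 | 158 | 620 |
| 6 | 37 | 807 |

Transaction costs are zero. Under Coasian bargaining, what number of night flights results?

2

Bargaining reaches the level where marginal profit last exceeds marginal noise damage.
That holds through level 2 (437 ≥ 199) but not at 3 (319 < 327).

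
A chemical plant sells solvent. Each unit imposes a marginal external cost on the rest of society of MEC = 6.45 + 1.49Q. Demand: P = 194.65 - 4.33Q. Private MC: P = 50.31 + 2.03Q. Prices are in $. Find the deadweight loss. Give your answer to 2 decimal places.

DWL = $103.27

Market equilibrium (private): 50.31 + 2.03Q = 194.65 - 4.33Q → Q_m = 22.6950.
Social marginal cost = private MC + MEC = 56.76 + 3.52Q.
Set SMC = demand: 56.76 + 3.52Q = 194.65 - 4.33Q → Q* = 17.5656.
The welfare-loss triangle has base |Q_m − Q*| and height MEC(Q_m) (the vertical gap between SMC and demand is zero at Q* and MEC at Q_m).
DWL = ½ × 5.1294 × 40.2655 = 103.2689.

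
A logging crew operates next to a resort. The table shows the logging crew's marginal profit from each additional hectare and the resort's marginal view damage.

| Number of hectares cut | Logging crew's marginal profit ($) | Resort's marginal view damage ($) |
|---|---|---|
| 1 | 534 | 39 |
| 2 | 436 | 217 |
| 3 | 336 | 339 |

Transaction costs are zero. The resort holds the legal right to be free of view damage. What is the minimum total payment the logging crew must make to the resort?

Efficient level: marginal profit ≥ marginal view damage through level 2, so k* = 2.
With the resort holding the right, the logging crew must at least compensate total damage at k*: 39 + 217 = 256.

$256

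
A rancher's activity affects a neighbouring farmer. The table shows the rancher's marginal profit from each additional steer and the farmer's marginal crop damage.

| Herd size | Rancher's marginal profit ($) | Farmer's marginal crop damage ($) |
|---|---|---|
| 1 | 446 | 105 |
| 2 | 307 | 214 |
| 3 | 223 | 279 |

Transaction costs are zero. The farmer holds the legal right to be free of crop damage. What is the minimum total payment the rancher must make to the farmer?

$319

Efficient level: marginal profit ≥ marginal crop damage through level 2, so k* = 2.
With the farmer holding the right, the rancher must at least compensate total damage at k*: 105 + 214 = 319.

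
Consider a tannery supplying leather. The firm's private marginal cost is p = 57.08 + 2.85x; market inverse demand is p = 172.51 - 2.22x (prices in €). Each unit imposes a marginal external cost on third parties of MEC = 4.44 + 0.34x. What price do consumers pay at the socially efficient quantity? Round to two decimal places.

P = €126.97

Social marginal cost = private MC + MEC = 61.52 + 3.19x.
Set SMC = demand: 61.52 + 3.19x = 172.51 - 2.22x → x* = 20.5157.
Consumer price on the demand curve at x*: 172.51 − 2.22×20.5157 = 126.9651.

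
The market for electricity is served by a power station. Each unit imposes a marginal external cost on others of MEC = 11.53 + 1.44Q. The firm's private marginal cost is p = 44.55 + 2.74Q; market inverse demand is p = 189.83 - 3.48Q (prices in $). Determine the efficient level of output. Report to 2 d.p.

Q* = 17.46

Social marginal cost = private MC + MEC = 56.08 + 4.18Q.
Set SMC = demand: 56.08 + 4.18Q = 189.83 - 3.48Q → Q* = 17.4608.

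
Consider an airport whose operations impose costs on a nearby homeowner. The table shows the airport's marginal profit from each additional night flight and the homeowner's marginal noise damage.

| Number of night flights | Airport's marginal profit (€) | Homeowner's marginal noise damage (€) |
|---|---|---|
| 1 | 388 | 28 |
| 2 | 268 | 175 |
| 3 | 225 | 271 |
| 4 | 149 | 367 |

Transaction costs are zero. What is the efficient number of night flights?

2

Bargaining reaches the level where marginal profit last exceeds marginal noise damage.
That holds through level 2 (268 ≥ 175) but not at 3 (225 < 271).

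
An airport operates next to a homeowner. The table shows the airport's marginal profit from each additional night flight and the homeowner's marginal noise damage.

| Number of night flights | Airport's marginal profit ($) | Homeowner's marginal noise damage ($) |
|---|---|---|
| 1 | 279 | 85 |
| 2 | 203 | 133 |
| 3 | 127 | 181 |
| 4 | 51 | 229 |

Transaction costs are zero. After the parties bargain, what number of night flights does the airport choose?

2

Bargaining reaches the level where marginal profit last exceeds marginal noise damage.
That holds through level 2 (203 ≥ 133) but not at 3 (127 < 181).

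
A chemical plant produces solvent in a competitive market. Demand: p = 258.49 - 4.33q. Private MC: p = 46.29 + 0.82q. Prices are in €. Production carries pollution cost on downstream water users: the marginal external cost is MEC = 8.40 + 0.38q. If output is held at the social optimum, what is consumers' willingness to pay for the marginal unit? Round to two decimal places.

P = €98.91

Social marginal cost = private MC + MEC = 54.69 + 1.20q.
Set SMC = demand: 54.69 + 1.20q = 258.49 - 4.33q → q* = 36.8535.
Consumer price on the demand curve at q*: 258.49 − 4.33×36.8535 = 98.9143.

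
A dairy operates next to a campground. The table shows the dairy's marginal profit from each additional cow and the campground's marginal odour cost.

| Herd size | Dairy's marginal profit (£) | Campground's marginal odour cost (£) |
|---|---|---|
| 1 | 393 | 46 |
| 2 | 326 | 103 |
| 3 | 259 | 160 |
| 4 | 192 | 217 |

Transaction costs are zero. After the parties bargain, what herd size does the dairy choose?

Bargaining reaches the level where marginal profit last exceeds marginal odour cost.
That holds through level 3 (259 ≥ 160) but not at 4 (192 < 217).

3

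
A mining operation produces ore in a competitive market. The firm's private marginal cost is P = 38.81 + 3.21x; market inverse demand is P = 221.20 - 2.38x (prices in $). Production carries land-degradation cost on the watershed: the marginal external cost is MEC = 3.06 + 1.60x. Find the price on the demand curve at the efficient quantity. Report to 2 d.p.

P = $161.84

Social marginal cost = private MC + MEC = 41.87 + 4.81x.
Set SMC = demand: 41.87 + 4.81x = 221.20 - 2.38x → x* = 24.9416.
Consumer price on the demand curve at x*: 221.20 − 2.38×24.9416 = 161.8390.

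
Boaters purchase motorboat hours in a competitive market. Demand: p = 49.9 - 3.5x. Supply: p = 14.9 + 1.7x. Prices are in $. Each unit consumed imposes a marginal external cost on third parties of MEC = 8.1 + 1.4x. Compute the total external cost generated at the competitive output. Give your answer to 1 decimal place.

$86.2

Market equilibrium (private): 14.9 + 1.7x = 49.9 - 3.5x → x_m = 6.7308.
Total external cost = ∫₀^{x_m} (8.1 + 1.4x) dx = 8.1×6.7308 + ½×1.4×6.7308² = 86.2320.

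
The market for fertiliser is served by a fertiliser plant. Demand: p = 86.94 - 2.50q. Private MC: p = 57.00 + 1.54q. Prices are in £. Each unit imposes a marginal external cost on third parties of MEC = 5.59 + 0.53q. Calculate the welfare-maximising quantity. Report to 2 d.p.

Social marginal cost = private MC + MEC = 62.59 + 2.07q.
Set SMC = demand: 62.59 + 2.07q = 86.94 - 2.50q → q* = 5.3282.

q* = 5.33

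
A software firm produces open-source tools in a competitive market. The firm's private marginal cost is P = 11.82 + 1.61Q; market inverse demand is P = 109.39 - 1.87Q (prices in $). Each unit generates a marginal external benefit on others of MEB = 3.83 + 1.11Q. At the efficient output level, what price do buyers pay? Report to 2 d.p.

P = $29.38

Social marginal cost = private MC − MEB = 7.99 + 0.50Q.
Set SMC = demand: 7.99 + 0.50Q = 109.39 - 1.87Q → Q* = 42.7848.
Consumer price on the demand curve at Q*: 109.39 − 1.87×42.7848 = 29.3824.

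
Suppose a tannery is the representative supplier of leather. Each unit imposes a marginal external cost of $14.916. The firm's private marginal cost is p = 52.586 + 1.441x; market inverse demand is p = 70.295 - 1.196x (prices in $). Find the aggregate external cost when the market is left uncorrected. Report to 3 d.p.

$100.170

Market equilibrium (private): 52.586 + 1.441x = 70.295 - 1.196x → x_m = 6.7156.
Total external cost = MEC × x_m = 14.916 × 6.7156 = 100.1699.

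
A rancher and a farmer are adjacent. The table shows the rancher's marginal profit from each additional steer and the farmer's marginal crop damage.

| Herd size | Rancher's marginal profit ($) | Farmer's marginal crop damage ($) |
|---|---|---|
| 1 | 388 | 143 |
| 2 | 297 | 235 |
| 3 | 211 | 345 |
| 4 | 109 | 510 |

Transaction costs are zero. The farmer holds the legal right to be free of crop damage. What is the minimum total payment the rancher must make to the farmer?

Efficient level: marginal profit ≥ marginal crop damage through level 2, so k* = 2.
With the farmer holding the right, the rancher must at least compensate total damage at k*: 143 + 235 = 378.

$378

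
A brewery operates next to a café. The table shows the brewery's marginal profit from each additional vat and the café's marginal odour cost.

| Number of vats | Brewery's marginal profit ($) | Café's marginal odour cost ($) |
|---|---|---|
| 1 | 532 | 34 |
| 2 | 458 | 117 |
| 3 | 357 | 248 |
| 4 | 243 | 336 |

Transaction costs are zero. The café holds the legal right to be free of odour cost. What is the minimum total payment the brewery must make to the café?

$399

Efficient level: marginal profit ≥ marginal odour cost through level 3, so k* = 3.
With the café holding the right, the brewery must at least compensate total damage at k*: 34 + 117 + 248 = 399.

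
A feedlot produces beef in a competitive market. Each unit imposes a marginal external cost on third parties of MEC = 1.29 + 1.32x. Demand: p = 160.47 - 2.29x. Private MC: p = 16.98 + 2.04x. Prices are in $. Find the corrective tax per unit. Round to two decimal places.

Social marginal cost = private MC + MEC = 18.27 + 3.36x.
Set SMC = demand: 18.27 + 3.36x = 160.47 - 2.29x → x* = 25.1681.
The Pigouvian tax equals MEC at x*: 1.29 + 1.32×25.1681 = 34.5119.

tax = $34.51 per unit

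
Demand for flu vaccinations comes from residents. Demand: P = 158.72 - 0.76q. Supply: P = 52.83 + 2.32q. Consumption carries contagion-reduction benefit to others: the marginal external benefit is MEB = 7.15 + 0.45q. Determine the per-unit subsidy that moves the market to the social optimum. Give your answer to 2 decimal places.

Social marginal benefit = demand + MEB = 165.87 - 0.31q.
Set SMB = MC: 165.87 - 0.31q = 52.83 + 2.32q → q* = 42.9810.
The Pigouvian subsidy equals MEB at q*: 7.15 + 0.45×42.9810 = 26.4915.

subsidy = 26.49 per unit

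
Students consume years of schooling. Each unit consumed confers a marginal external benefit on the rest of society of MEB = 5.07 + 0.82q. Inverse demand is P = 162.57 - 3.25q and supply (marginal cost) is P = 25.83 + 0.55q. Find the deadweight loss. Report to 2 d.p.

DWL = 200.60

Market equilibrium (private): 25.83 + 0.55q = 162.57 - 3.25q → q_m = 35.9842.
Social marginal benefit = demand + MEB = 167.64 - 2.43q.
Set SMB = MC: 167.64 - 2.43q = 25.83 + 0.55q → q* = 47.5872.
Between q* and q_m the wedge SMB − MC runs linearly from 0 to MEB(q_m), so the loss is a triangle.
DWL = ½ × 11.6030 × 34.5771 = 200.5990.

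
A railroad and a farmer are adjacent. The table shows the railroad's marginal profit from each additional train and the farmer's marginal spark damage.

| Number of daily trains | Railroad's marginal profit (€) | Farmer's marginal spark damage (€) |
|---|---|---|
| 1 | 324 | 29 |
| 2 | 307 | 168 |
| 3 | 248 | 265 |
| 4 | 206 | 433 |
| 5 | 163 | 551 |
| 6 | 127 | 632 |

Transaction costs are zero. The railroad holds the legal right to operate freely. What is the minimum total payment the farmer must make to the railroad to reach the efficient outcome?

€744

Left alone the railroad would choose level 6 (marginal profit stays positive).
Efficient level: k* = 2 (marginal profit ≥ marginal spark damage through 2).
The farmer must at least cover the railroad's forgone profit from cutting 6→2: 248 + 206 + 163 + 127 = 744.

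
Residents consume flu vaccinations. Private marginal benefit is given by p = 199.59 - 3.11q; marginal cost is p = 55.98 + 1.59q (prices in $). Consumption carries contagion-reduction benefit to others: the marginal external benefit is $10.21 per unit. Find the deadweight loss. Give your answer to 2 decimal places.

DWL = $11.09

Market equilibrium (private): 55.98 + 1.59q = 199.59 - 3.11q → q_m = 30.5553.
Social marginal benefit = demand + MEB = 209.80 - 3.11q.
Set SMB = MC: 209.80 - 3.11q = 55.98 + 1.59q → q* = 32.7277.
Between q* and q_m the wedge SMB − MC runs linearly from 0 to MEB(q_m), so the loss is a triangle.
DWL = ½ × 2.1724 × 10.2100 = 11.0901.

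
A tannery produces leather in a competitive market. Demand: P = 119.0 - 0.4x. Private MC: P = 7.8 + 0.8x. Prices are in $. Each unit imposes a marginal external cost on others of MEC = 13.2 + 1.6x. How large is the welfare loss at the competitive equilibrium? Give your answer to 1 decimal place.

DWL = $4655.6

Market equilibrium (private): 7.8 + 0.8x = 119.0 - 0.4x → x_m = 92.6667.
Social marginal cost = private MC + MEC = 21.0 + 2.4x.
Set SMC = demand: 21.0 + 2.4x = 119.0 - 0.4x → x* = 35.0000.
The loss is the area between SMC and demand from x* to x_m; with linear curves that's a triangle of height MEC(x_m).
DWL = ½ × 57.6667 × 161.4667 = 4655.6259.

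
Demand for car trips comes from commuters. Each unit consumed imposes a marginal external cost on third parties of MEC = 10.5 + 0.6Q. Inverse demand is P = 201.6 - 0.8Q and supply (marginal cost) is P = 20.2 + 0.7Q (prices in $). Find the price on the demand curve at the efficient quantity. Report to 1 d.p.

P = $136.5

Social marginal benefit = demand − MEC = 191.1 - 1.4Q.
Set SMB = MC: 191.1 - 1.4Q = 20.2 + 0.7Q → Q* = 81.3810.
Consumer price on the demand curve at Q*: 201.6 − 0.8×81.3810 = 136.4952.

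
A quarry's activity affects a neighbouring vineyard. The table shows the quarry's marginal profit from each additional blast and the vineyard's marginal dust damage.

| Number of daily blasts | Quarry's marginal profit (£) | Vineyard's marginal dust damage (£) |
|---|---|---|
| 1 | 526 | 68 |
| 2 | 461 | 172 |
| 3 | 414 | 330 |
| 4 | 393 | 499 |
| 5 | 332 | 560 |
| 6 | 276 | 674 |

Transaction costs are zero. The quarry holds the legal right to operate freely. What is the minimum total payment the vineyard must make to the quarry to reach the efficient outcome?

£1001

Left alone the quarry would choose level 6 (marginal profit stays positive).
Efficient level: k* = 3 (marginal profit ≥ marginal dust damage through 3).
The vineyard must at least cover the quarry's forgone profit from cutting 6→3: 393 + 332 + 276 = 1001.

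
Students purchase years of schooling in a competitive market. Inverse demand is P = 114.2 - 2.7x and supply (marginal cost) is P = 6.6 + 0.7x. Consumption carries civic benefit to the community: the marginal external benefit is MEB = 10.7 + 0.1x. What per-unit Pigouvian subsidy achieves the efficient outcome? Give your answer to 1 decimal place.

Social marginal benefit = demand + MEB = 124.9 - 2.6x.
Set SMB = MC: 124.9 - 2.6x = 6.6 + 0.7x → x* = 35.8485.
The Pigouvian subsidy equals MEB at x*: 10.7 + 0.1×35.8485 = 14.2849.

subsidy = 14.3 per unit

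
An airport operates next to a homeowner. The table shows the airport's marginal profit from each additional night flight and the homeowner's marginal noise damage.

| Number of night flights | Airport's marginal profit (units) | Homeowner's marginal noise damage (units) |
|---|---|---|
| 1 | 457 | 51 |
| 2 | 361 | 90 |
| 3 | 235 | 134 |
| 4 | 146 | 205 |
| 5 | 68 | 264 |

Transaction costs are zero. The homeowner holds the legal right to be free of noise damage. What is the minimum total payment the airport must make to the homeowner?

275

Efficient level: marginal profit ≥ marginal noise damage through level 3, so k* = 3.
With the homeowner holding the right, the airport must at least compensate total damage at k*: 51 + 90 + 134 = 275.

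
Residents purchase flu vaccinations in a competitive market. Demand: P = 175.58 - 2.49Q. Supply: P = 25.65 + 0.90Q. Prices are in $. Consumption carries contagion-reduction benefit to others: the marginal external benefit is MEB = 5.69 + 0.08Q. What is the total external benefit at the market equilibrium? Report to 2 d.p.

$329.89

Market equilibrium (private): 25.65 + 0.90Q = 175.58 - 2.49Q → Q_m = 44.2271.
Total external benefit = ∫₀^{Q_m} (5.69 + 0.08Q) dQ = 5.69×44.2271 + ½×0.08×44.2271² = 329.8937.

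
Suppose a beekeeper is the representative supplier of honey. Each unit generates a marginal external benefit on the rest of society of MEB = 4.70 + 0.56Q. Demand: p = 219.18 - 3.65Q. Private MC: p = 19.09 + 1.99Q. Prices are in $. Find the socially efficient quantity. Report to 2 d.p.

Social marginal cost = private MC − MEB = 14.39 + 1.43Q.
Set SMC = demand: 14.39 + 1.43Q = 219.18 - 3.65Q → Q* = 40.3130.

Q* = 40.31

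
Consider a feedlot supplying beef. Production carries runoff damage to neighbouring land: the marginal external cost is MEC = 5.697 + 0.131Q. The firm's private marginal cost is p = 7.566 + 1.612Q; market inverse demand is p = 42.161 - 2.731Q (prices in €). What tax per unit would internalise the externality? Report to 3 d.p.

tax = €6.543 per unit

Social marginal cost = private MC + MEC = 13.263 + 1.743Q.
Set SMC = demand: 13.263 + 1.743Q = 42.161 - 2.731Q → Q* = 6.4591.
The Pigouvian tax equals MEC at Q*: 5.697 + 0.131×6.4591 = 6.5431.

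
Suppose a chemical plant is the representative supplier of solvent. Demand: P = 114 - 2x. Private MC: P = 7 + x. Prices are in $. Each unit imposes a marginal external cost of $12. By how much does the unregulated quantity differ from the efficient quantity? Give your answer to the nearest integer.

4 units

Market equilibrium (private): 7 + x = 114 - 2x → x_m = 35.6667.
Social marginal cost = private MC + MEC = 19 + x.
Set SMC = demand: 19 + x = 114 - 2x → x* = 31.6667.
Gap = |35.6667 − 31.6667| = 4.0000.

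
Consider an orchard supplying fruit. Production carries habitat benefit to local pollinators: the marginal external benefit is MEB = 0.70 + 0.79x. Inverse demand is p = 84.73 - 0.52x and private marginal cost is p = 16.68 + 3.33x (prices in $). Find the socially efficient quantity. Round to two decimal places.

x* = 22.47

Social marginal cost = private MC − MEB = 15.98 + 2.54x.
Set SMC = demand: 15.98 + 2.54x = 84.73 - 0.52x → x* = 22.4673.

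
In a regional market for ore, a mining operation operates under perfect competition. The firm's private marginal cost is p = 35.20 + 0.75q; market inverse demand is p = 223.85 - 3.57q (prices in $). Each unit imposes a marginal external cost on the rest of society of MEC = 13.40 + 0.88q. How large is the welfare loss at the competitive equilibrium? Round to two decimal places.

Market equilibrium (private): 35.20 + 0.75q = 223.85 - 3.57q → q_m = 43.6690.
Social marginal cost = private MC + MEC = 48.60 + 1.63q.
Set SMC = demand: 48.60 + 1.63q = 223.85 - 3.57q → q* = 33.7019.
Height of the DWL triangle at q_m is SMC(q_m) − demand(q_m) = MEC(q_m) = 51.8287.
DWL = ½ × 9.9671 × 51.8287 = 258.2909.

DWL = $258.29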